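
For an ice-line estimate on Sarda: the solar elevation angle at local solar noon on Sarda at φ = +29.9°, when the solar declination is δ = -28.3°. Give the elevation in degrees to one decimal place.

31.8°

At local noon the hour angle is zero, so the zenith angle equals |φ − δ| = |+29.9° − (-28.300°)| = 58.200°.
Elevation = 90° − 58.200° = 31.8°.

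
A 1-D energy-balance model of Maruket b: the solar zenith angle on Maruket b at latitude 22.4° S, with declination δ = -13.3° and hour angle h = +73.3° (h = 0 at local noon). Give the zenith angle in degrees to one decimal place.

θ_z = 69.7°

cos θ_z = sin φ sin δ + cos φ cos δ cos h = 0.087665 + 0.258552 = 0.346217.
θ_z = arccos(0.346217) = 69.7°.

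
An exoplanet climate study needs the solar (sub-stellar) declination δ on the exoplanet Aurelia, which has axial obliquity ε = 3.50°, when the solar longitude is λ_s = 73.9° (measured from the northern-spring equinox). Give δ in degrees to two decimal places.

sin δ = sin ε · sin λ_s = sin 3.50° × sin 73.9° = 0.058654.
δ = arcsin(0.058654) = +3.36°.

δ = +3.36°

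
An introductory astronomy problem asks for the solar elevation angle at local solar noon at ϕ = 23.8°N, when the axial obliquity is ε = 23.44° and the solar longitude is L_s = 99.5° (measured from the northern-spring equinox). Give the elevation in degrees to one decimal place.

Solar declination: sin δ = sin ε · sin L_s = sin 23.44° × sin 99.5° = 0.39233, so δ = +23.100°.
At local noon the hour angle is zero, so the zenith angle equals |ϕ − δ| = |+23.8° − (+23.100°)| = 0.700°.
Elevation = 90° − 0.700° = 89.3°.

89.3°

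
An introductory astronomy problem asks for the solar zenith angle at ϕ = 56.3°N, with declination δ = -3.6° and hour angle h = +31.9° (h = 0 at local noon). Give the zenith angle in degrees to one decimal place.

cos θ_z = sin ϕ sin δ + cos ϕ cos δ cos h = -0.052239 + 0.470118 = 0.417879.
θ_z = arccos(0.417879) = 65.3°.

θ_z = 65.3°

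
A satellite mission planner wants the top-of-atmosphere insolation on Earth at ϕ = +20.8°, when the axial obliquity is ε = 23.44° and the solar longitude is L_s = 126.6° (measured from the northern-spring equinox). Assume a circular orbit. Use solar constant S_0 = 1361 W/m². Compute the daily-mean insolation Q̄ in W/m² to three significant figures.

Solar declination: sin δ = sin ε · sin L_s = sin 23.44° × sin 126.6° = 0.31935, so δ = +18.624°.
cos h₀ = −tan(+20.8°) tan(+18.624°) = -0.1280, h₀ = 1.6992 rad.
Bracket: h₀ sin ϕ sin δ + cos ϕ cos δ sin h₀ = 1.6992×0.35511×0.31935 + 0.93483×0.94764×0.99177 = 0.192697 + 0.878591 = 1.071288.
Q̄ = (S_0/π) × [bracket] = (1361/π) × 1.071288 = 464.1 W/m².

Q̄ ≈ 464 W/m²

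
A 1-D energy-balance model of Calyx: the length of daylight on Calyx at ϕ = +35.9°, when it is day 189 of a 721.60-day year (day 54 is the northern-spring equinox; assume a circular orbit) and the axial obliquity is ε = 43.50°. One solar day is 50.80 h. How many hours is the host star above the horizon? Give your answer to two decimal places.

Solar longitude: L_s = 360° × (189 − 54)/721.60 = 67.350°.
sin δ = sin 43.50° × sin 67.350° = 0.63527, so δ = +39.440°.
cos h₀ = −tan ϕ · tan δ = −tan(+35.9°) × tan(+39.440°) = -0.5954, so h₀ = 2.2086 rad = 126.54°.
Daylight = 2h₀/(2π) × 50.80 h = (2.2086/π) × 50.80 = 35.71 h.

35.71 h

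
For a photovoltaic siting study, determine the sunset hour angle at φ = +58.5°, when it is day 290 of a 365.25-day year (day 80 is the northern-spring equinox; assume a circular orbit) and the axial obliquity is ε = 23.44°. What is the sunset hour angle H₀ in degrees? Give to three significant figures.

Solar longitude: λ_s = 360° × (290 − 80)/365.25 = 206.982°.
sin δ = sin 23.44° × sin 206.982° = -0.18048, so δ = -10.398°.
cos H₀ = −tan φ · tan δ = −tan(+58.5°) × tan(-10.398°) = 0.2994, so H₀ = 1.2667 rad = 72.58°.

H₀ = 72.6°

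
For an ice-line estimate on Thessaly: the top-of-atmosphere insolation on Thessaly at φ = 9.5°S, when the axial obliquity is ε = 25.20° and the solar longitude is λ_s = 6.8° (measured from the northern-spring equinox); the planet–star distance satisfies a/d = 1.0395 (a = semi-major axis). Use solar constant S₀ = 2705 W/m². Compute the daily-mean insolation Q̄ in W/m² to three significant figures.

Q̄ ≈ 904 W/m²

Solar declination: sin δ = sin ε · sin λ_s = sin 25.20° × sin 6.8° = 0.05041, so δ = +2.890°.
cos H₀ = −tan(-9.5°) tan(+2.890°) = 0.0084, H₀ = 1.5623 rad.
Bracket: H₀ sin φ sin δ + cos φ cos δ sin H₀ = 1.5623×-0.16505×0.05041 + 0.98629×0.99873×0.99996 = -0.012999 + 0.984998 = 0.971999.
Inverse-square distance factor (a/d)² = 1.0395² = 1.080560.
Q̄ = (S₀/π) × 1.080560 × [bracket] = (2705/π) × 1.080560 × 0.971999 = 904.3 W/m².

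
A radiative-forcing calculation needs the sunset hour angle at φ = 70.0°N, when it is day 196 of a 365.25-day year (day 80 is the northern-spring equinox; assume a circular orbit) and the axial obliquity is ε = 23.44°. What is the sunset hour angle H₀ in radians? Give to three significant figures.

H₀ = 3.14 rad

Solar longitude: λ_s = 360° × (196 − 80)/365.25 = 114.333°.
sin δ = sin 23.44° × sin 114.333° = 0.36245, so δ = +21.251°.
Sunrise equation: cos H₀ = −tan φ · tan δ = -1.0685 ≤ −1, so the Sun never sets (polar day) and H₀ = π.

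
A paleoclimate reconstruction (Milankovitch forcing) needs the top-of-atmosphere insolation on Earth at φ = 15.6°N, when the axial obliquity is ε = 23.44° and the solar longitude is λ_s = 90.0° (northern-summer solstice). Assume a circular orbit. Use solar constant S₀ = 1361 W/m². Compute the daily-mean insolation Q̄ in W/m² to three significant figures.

Solar declination: sin δ = sin ε · sin λ_s = sin 23.44° × sin 90.0° = 0.39779, so δ = +23.440°.
cos H₀ = −tan(+15.6°) tan(+23.440°) = -0.1211, H₀ = 1.6921 rad.
Bracket: H₀ sin φ sin δ + cos φ cos δ sin H₀ = 1.6921×0.26892×0.39779 + 0.96316×0.91748×0.99265 = 0.181010 + 0.877185 = 1.058195.
Q̄ = (S₀/π) × [bracket] = (1361/π) × 1.058195 = 458.4 W/m².

Q̄ ≈ 458 W/m²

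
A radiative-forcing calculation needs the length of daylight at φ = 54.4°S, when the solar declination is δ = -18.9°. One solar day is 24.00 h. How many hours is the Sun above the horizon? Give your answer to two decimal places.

cos H₀ = −tan φ · tan δ = −tan(-54.4°) × tan(-18.900°) = -0.4782, so H₀ = 2.0694 rad = 118.57°.
Daylight = 2H₀/(2π) × 24.00 h = (2.0694/π) × 24.00 = 15.81 h.

15.81 h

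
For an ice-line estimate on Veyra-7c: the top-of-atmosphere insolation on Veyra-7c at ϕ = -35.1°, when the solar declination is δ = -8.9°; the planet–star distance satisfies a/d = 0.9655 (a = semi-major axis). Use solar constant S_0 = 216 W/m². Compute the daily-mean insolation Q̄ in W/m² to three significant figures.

cos h₀ = −tan(-35.1°) tan(-8.900°) = -0.1101, h₀ = 1.6811 rad.
Bracket: h₀ sin ϕ sin δ + cos ϕ cos δ sin h₀ = 1.6811×-0.57501×-0.15471 + 0.81815×0.98796×0.99393 = 0.149550 + 0.803393 = 0.952943.
Inverse-square distance factor (a/d)² = 0.9655² = 0.932190.
Q̄ = (S_0/π) × 0.932190 × [bracket] = (216/π) × 0.932190 × 0.952943 = 61.08 W/m².

Q̄ ≈ 61.1 W/m²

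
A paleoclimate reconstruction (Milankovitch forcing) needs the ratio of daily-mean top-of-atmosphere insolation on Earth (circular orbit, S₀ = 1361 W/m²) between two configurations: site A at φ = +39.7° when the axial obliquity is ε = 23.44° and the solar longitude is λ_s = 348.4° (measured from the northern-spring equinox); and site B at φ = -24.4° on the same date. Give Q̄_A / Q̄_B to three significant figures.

— Configuration A (φ=+39.7°):
Solar declination: sin δ = sin ε · sin λ_s = sin 23.44° × sin 348.4° = -0.07999, so δ = -4.588°.
cos H₀ = −tan(+39.7°) tan(-4.588°) = 0.0666, H₀ = 1.5041 rad.
Bracket: H₀ sin φ sin δ + cos φ cos δ sin H₀ = 1.5041×0.63877×-0.07999 + 0.76940×0.99680×0.99778 = -0.076852 + 0.765235 = 0.688383.
Q̄ = (S₀/π) × [bracket] = (1361/π) × 0.688383 = 298.22 W/m².
— Configuration B (φ=-24.4°):
cos H₀ = −tan(-24.4°) tan(-4.588°) = -0.0364, H₀ = 1.6072 rad.
Bracket: H₀ sin φ sin δ + cos φ cos δ sin H₀ = 1.6072×-0.41310×-0.07999 + 0.91068×0.99680×0.99934 = 0.053108 + 0.907167 = 0.960275.
Q̄ = (S₀/π) × [bracket] = (1361/π) × 0.960275 = 416.01 W/m².
Ratio Q̄_A / Q̄_B = 298.22 / 416.01 = 0.7169.

Q̄_A / Q̄_B ≈ 0.717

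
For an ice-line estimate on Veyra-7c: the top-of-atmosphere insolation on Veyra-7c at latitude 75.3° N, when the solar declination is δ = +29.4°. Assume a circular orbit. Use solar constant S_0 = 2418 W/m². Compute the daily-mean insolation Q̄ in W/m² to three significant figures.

cos h₀ = −tan(+75.3°) tan(+29.400°) = -2.1478 ≤ −1 ⇒ polar day, h₀ = π.
Bracket: h₀ sin ϕ sin δ + cos ϕ cos δ sin h₀ = 3.1416×0.96727×0.49090 + 0.25376×0.87121×0.00000 = 1.491735 + 0.000000 = 1.491735.
Q̄ = (S_0/π) × [bracket] = (2418/π) × 1.491735 = 1148 W/m².

Q̄ ≈ 1.15e+03 W/m²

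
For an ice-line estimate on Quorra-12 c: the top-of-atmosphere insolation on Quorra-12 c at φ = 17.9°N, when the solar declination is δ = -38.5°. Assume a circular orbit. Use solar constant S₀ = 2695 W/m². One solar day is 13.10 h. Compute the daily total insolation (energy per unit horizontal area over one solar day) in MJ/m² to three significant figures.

cos H₀ = −tan(+17.9°) tan(-38.500°) = 0.2569, H₀ = 1.3110 rad.
Bracket: H₀ sin φ sin δ + cos φ cos δ sin H₀ = 1.3110×0.30736×-0.62251 + 0.95159×0.78261×0.96643 = -0.250840 + 0.719723 = 0.468883.
Q̄ = (S₀/π) × [bracket] = (2695/π) × 0.468883 = 402.23 W/m².
Daily total = Q̄ × 13.10 h × 3600 s/h = 402.23 × 13.10 × 3600 / 10⁶ = 18.97 MJ/m².

19.0 MJ/m²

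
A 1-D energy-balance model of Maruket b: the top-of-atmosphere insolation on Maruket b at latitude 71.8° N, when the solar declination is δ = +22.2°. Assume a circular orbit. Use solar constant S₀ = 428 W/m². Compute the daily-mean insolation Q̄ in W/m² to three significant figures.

Q̄ ≈ 154 W/m²

cos H₀ = −tan(+71.8°) tan(+22.200°) = -1.2412 ≤ −1 ⇒ polar day, H₀ = π.
Bracket: H₀ sin φ sin δ + cos φ cos δ sin H₀ = 3.1416×0.94997×0.37784 + 0.31233×0.92587×0.00000 = 1.127635 + 0.000000 = 1.127635.
Q̄ = (S₀/π) × [bracket] = (428/π) × 1.127635 = 153.6 W/m².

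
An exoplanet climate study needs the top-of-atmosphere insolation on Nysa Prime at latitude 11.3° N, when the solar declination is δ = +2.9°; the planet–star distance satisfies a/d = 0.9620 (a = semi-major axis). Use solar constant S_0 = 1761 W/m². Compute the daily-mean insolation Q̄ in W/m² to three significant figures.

Q̄ ≈ 516 W/m²

cos h₀ = −tan(+11.3°) tan(+2.900°) = -0.0101, h₀ = 1.5809 rad.
Bracket: h₀ sin ϕ sin δ + cos ϕ cos δ sin h₀ = 1.5809×0.19595×0.05059 + 0.98061×0.99872×0.99995 = 0.015672 + 0.979306 = 0.994978.
Inverse-square distance factor (a/d)² = 0.9620² = 0.925444.
Q̄ = (S_0/π) × 0.925444 × [bracket] = (1761/π) × 0.925444 × 0.994978 = 516.1 W/m².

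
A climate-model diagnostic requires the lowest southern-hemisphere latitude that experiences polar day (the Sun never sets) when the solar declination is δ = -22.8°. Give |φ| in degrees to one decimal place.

|φ| = 67.2°

Polar day requires cos H₀ = −tan φ tan δ ≤ −1, i.e. tan φ tan δ ≥ 1.
The boundary is |tan φ| · |tan δ| = 1, so |φ| = 90° − |δ| = 90° − 22.8° = 67.2° in the southern hemisphere.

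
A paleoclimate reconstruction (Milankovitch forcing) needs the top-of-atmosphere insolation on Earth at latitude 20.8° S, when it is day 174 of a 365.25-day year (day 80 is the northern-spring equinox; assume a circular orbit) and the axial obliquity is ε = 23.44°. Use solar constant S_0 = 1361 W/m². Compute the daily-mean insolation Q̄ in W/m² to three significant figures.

Solar longitude: L_s = 360° × (174 − 80)/365.25 = 92.649°.
sin δ = sin 23.44° × sin 92.649° = 0.39736, so δ = +23.413°.
cos h₀ = −tan(-20.8°) tan(+23.413°) = 0.1645, h₀ = 1.4056 rad.
Bracket: h₀ sin ϕ sin δ + cos ϕ cos δ sin h₀ = 1.4056×-0.35511×0.39736 + 0.93483×0.91766×0.98638 = -0.198339 + 0.846172 = 0.647833.
Q̄ = (S_0/π) × [bracket] = (1361/π) × 0.647833 = 280.7 W/m².

Q̄ ≈ 281 W/m²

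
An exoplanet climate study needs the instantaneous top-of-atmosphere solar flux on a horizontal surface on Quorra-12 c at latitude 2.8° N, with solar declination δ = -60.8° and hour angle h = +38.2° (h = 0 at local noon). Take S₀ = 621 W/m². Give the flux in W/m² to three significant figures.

cos θ_z = sin φ sin δ + cos φ cos δ cos h = -0.042642 + 0.382930 = 0.340288.
Flux = S₀ · cos θ_z = 621 × 0.340288 = 211.3 W/m².

211 W/m²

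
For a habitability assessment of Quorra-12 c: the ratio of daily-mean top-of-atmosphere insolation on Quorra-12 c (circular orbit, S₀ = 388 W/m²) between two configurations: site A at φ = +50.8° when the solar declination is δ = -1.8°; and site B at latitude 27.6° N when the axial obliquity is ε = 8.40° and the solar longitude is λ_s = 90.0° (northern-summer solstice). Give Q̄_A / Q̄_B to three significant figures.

Q̄_A / Q̄_B ≈ 0.603

— Configuration A (φ=+50.8°):
cos H₀ = −tan(+50.8°) tan(-1.800°) = 0.0385, H₀ = 1.5323 rad.
Bracket: H₀ sin φ sin δ + cos φ cos δ sin H₀ = 1.5323×0.77494×-0.03141 + 0.63203×0.99951×0.99926 = -0.037298 + 0.631253 = 0.593955.
Q̄ = (S₀/π) × [bracket] = (388/π) × 0.593955 = 73.356 W/m².
— Configuration B (φ=+27.6°):
Solar declination: sin δ = sin ε · sin λ_s = sin 8.40° × sin 90.0° = 0.14608, so δ = +8.400°.
cos H₀ = −tan(+27.6°) tan(+8.400°) = -0.0772, H₀ = 1.6481 rad.
Bracket: H₀ sin φ sin δ + cos φ cos δ sin H₀ = 1.6481×0.46330×0.14608 + 0.88620×0.98927×0.99702 = 0.111542 + 0.874079 = 0.985621.
Q̄ = (S₀/π) × [bracket] = (388/π) × 0.985621 = 121.73 W/m².
Ratio Q̄_A / Q̄_B = 73.356 / 121.73 = 0.6026.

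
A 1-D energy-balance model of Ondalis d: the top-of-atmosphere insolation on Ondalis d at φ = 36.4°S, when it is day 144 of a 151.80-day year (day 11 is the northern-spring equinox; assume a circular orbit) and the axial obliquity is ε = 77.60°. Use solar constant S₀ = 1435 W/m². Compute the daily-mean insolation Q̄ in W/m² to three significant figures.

Solar longitude: λ_s = 360° × (144 − 11)/151.80 = 315.415°.
sin δ = sin 77.60° × sin 315.415° = -0.68559, so δ = -43.282°.
cos H₀ = −tan(-36.4°) tan(-43.282°) = -0.6943, H₀ = 2.3383 rad.
Bracket: H₀ sin φ sin δ + cos φ cos δ sin H₀ = 2.3383×-0.59342×-0.68559 + 0.80489×0.72799×0.71966 = 0.951321 + 0.421686 = 1.373007.
Q̄ = (S₀/π) × [bracket] = (1435/π) × 1.373007 = 627.2 W/m².

Q̄ ≈ 627 W/m²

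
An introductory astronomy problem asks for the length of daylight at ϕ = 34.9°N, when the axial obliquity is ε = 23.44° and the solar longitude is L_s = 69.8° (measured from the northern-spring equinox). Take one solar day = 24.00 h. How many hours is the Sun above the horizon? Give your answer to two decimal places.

Solar declination: sin δ = sin ε · sin L_s = sin 23.44° × sin 69.8° = 0.37332, so δ = +21.921°.
cos h₀ = −tan ϕ · tan δ = −tan(+34.9°) × tan(+21.921°) = -0.2807, so h₀ = 1.8553 rad = 106.30°.
Daylight = 2h₀/(2π) × 24.00 h = (1.8553/π) × 24.00 = 14.17 h.

14.17 h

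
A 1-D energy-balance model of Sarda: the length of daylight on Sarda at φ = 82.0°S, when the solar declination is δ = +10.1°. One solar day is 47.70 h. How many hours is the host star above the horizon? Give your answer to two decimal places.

cos H₀ = −tan φ · tan δ = 1.2674 ≥ 1, so the host star never rises (polar night) and H₀ = 0.
Daylight = 2H₀/(2π) × 47.70 h = (0.0000/π) × 47.70 = 0.00 h.

0.00 h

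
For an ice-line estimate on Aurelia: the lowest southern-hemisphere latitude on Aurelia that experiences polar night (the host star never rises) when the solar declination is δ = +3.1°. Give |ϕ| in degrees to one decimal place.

Polar night requires cos h₀ = −tan ϕ tan δ ≥ 1, i.e. tan ϕ tan δ ≤ −1.
The boundary is |tan ϕ| · |tan δ| = 1, so |ϕ| = 90° − |δ| = 90° − 3.1° = 86.9° in the southern hemisphere.

|ϕ| = 86.9°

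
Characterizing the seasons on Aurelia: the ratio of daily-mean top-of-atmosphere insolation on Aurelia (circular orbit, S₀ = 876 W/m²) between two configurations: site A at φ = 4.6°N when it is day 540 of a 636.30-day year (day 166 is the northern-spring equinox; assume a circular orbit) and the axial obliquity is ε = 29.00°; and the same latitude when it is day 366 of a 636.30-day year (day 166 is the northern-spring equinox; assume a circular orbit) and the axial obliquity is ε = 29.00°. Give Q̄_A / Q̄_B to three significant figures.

Q̄_A / Q̄_B ≈ 0.982

— Configuration A (φ=+4.6°):
Solar longitude: λ_s = 360° × (540 − 166)/636.30 = 211.598°.
sin δ = sin 29.00° × sin 211.598° = -0.25402, so δ = -14.716°.
cos H₀ = −tan(+4.6°) tan(-14.716°) = 0.0211, H₀ = 1.5497 rad.
Bracket: H₀ sin φ sin δ + cos φ cos δ sin H₀ = 1.5497×0.08020×-0.25402 + 0.99678×0.96720×0.99978 = -0.031571 + 0.963874 = 0.932303.
Q̄ = (S₀/π) × [bracket] = (876/π) × 0.932303 = 259.96 W/m².
— Configuration B (φ=+4.6°):
Solar longitude: λ_s = 360° × (366 − 166)/636.30 = 113.154°.
sin δ = sin 29.00° × sin 113.154° = 0.44576, so δ = +26.472°.
cos H₀ = −tan(+4.6°) tan(+26.472°) = -0.0401, H₀ = 1.6109 rad.
Bracket: H₀ sin φ sin δ + cos φ cos δ sin H₀ = 1.6109×0.08020×0.44576 + 0.99678×0.89515×0.99920 = 0.057590 + 0.891554 = 0.949144.
Q̄ = (S₀/π) × [bracket] = (876/π) × 0.949144 = 264.66 W/m².
Ratio Q̄_A / Q̄_B = 259.96 / 264.66 = 0.9822.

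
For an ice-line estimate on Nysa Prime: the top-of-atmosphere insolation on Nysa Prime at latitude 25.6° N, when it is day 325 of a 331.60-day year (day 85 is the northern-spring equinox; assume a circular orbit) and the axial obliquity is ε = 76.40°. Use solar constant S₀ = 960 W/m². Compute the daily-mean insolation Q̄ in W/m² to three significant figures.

Solar longitude: λ_s = 360° × (325 − 85)/331.60 = 260.555°.
sin δ = sin 76.40° × sin 260.555° = -0.95878, so δ = -73.493°.
cos H₀ = −tan(+25.6°) tan(-73.493°) = 1.6167 ≥ 1 ⇒ polar night, H₀ = 0 and Q̄ = 0.

Q̄ ≈ 0.00 W/m²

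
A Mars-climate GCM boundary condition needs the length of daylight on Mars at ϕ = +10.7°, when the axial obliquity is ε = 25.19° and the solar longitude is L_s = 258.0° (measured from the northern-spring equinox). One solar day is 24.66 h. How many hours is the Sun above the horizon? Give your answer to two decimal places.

Solar declination: sin δ = sin ε · sin L_s = sin 25.19° × sin 258.0° = -0.41632, so δ = -24.603°.
cos h₀ = −tan ϕ · tan δ = −tan(+10.7°) × tan(-24.603°) = 0.0865, so h₀ = 1.4842 rad = 85.04°.
Daylight = 2h₀/(2π) × 24.66 h = (1.4842/π) × 24.66 = 11.65 h.

11.65 h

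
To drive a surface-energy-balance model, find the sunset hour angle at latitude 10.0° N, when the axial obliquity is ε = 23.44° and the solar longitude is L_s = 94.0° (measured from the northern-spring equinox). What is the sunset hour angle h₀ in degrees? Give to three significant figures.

Solar declination: sin δ = sin ε · sin L_s = sin 23.44° × sin 94.0° = 0.39682, so δ = +23.380°.
cos h₀ = −tan ϕ · tan δ = −tan(+10.0°) × tan(+23.380°) = -0.0762, so h₀ = 1.6471 rad = 94.37°.

h₀ = 94.4°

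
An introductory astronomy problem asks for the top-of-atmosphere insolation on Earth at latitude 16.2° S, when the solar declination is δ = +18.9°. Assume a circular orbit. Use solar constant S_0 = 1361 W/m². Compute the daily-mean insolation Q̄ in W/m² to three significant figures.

Q̄ ≈ 334 W/m²

cos h₀ = −tan(-16.2°) tan(+18.900°) = 0.0995, h₀ = 1.4712 rad.
Bracket: h₀ sin ϕ sin δ + cos ϕ cos δ sin h₀ = 1.4712×-0.27899×0.32392 + 0.96029×0.94609×0.99504 = -0.132953 + 0.904015 = 0.771062.
Q̄ = (S_0/π) × [bracket] = (1361/π) × 0.771062 = 334.0 W/m².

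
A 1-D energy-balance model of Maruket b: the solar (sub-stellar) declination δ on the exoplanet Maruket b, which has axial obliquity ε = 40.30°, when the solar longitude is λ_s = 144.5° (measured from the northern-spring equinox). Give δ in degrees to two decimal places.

δ = +22.06°

sin δ = sin ε · sin λ_s = sin 40.30° × sin 144.5° = 0.375593.
δ = arcsin(0.375593) = +22.06°.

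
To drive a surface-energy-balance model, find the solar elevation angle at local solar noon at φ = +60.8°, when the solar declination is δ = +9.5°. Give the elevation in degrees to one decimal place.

38.7°

At local noon the hour angle is zero, so the zenith angle equals |φ − δ| = |+60.8° − (+9.500°)| = 51.300°.
Elevation = 90° − 51.300° = 38.7°.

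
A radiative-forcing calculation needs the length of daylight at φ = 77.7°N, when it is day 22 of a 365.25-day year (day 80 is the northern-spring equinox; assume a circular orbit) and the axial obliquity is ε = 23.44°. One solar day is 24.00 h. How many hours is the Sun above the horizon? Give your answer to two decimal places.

0.00 h

Solar longitude: λ_s = 360° × (22 − 80)/365.25 = -57.166°, i.e. -57.166° + 360° = 302.834°.
sin δ = sin 23.44° × sin 302.834° = -0.33424, so δ = -19.526°.
cos H₀ = −tan φ · tan δ = 1.6265 ≥ 1, so the Sun never rises (polar night) and H₀ = 0.
Daylight = 2H₀/(2π) × 24.00 h = (0.0000/π) × 24.00 = 0.00 h.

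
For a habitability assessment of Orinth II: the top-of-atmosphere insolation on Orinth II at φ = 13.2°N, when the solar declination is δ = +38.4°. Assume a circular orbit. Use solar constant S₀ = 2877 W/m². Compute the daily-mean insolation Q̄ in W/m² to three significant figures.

cos H₀ = −tan(+13.2°) tan(+38.400°) = -0.1859, H₀ = 1.7578 rad.
Bracket: H₀ sin φ sin δ + cos φ cos δ sin H₀ = 1.7578×0.22835×0.62115 + 0.97358×0.78369×0.98257 = 0.249326 + 0.749686 = 0.999012.
Q̄ = (S₀/π) × [bracket] = (2877/π) × 0.999012 = 914.9 W/m².

Q̄ ≈ 915 W/m²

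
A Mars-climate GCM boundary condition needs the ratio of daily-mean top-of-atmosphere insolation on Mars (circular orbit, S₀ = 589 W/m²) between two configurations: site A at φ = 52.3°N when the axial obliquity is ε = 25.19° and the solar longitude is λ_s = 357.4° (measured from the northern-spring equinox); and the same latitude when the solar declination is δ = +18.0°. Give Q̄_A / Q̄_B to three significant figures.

Q̄_A / Q̄_B ≈ 0.577

— Configuration A (φ=+52.3°):
Solar declination: sin δ = sin ε · sin λ_s = sin 25.19° × sin 357.4° = -0.01931, so δ = -1.106°.
cos H₀ = −tan(+52.3°) tan(-1.106°) = 0.0250, H₀ = 1.5458 rad.
Bracket: H₀ sin φ sin δ + cos φ cos δ sin H₀ = 1.5458×0.79122×-0.01931 + 0.61153×0.99981×0.99969 = -0.023617 + 0.611224 = 0.587607.
Q̄ = (S₀/π) × [bracket] = (589/π) × 0.587607 = 110.17 W/m².
— Configuration B (φ=+52.3°):
cos H₀ = −tan(+52.3°) tan(+18.000°) = -0.4204, H₀ = 2.0047 rad.
Bracket: H₀ sin φ sin δ + cos φ cos δ sin H₀ = 2.0047×0.79122×0.30902 + 0.61153×0.95106×0.90734 = 0.490155 + 0.527711 = 1.017866.
Q̄ = (S₀/π) × [bracket] = (589/π) × 1.017866 = 190.83 W/m².
Ratio Q̄_A / Q̄_B = 110.17 / 190.83 = 0.5773.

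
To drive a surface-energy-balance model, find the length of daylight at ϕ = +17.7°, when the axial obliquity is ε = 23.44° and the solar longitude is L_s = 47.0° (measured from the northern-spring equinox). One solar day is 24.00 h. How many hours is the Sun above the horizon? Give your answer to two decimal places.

Solar declination: sin δ = sin ε · sin L_s = sin 23.44° × sin 47.0° = 0.29092, so δ = +16.913°.
cos h₀ = −tan ϕ · tan δ = −tan(+17.7°) × tan(+16.913°) = -0.0970, so h₀ = 1.6680 rad = 95.57°.
Daylight = 2h₀/(2π) × 24.00 h = (1.6680/π) × 24.00 = 12.74 h.

12.74 h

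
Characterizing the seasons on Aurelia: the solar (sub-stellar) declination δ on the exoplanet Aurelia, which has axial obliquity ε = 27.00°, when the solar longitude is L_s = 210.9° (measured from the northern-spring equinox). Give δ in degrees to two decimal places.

δ = -13.48°

sin δ = sin ε · sin L_s = sin 27.00° × sin 210.9° = -0.233143.
δ = arcsin(-0.233143) = -13.48°.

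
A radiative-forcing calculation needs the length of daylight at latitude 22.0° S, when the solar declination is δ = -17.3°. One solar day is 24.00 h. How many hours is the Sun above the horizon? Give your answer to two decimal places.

12.96 h

cos h₀ = −tan ϕ · tan δ = −tan(-22.0°) × tan(-17.300°) = -0.1258, so h₀ = 1.6970 rad = 97.23°.
Daylight = 2h₀/(2π) × 24.00 h = (1.6970/π) × 24.00 = 12.96 h.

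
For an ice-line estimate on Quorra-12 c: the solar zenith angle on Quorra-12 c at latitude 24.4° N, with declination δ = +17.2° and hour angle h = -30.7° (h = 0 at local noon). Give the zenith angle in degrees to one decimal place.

θ_z = 29.5°

cos θ_z = sin φ sin δ + cos φ cos δ cos h = 0.122158 + 0.748034 = 0.870192.
θ_z = arccos(0.870192) = 29.5°.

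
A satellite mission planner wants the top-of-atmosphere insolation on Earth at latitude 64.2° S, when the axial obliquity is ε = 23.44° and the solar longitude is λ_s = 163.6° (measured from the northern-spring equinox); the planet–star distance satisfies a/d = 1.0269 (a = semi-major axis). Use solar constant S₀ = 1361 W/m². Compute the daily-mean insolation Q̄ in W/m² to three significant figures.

Q̄ ≈ 130 W/m²

Solar declination: sin δ = sin ε · sin λ_s = sin 23.44° × sin 163.6° = 0.11231, so δ = +6.449°.
cos H₀ = −tan(-64.2°) tan(+6.449°) = 0.2338, H₀ = 1.3348 rad.
Bracket: H₀ sin φ sin δ + cos φ cos δ sin H₀ = 1.3348×-0.90032×0.11231 + 0.43523×0.99367×0.97228 = -0.134968 + 0.420487 = 0.285519.
Inverse-square distance factor (a/d)² = 1.0269² = 1.054524.
Q̄ = (S₀/π) × 1.054524 × [bracket] = (1361/π) × 1.054524 × 0.285519 = 130.4 W/m².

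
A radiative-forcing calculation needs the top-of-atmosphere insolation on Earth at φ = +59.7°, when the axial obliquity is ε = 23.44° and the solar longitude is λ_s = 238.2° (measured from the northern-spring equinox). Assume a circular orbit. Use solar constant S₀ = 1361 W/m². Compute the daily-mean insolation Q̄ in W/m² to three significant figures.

Q̄ ≈ 47.3 W/m²

Solar declination: sin δ = sin ε · sin λ_s = sin 23.44° × sin 238.2° = -0.33808, so δ = -19.760°.
cos H₀ = −tan(+59.7°) tan(-19.760°) = 0.6147, H₀ = 0.9087 rad.
Bracket: H₀ sin φ sin δ + cos φ cos δ sin H₀ = 0.9087×0.86340×-0.33808 + 0.50453×0.94112×0.78872 = -0.265248 + 0.374503 = 0.109255.
Q̄ = (S₀/π) × [bracket] = (1361/π) × 0.109255 = 47.33 W/m².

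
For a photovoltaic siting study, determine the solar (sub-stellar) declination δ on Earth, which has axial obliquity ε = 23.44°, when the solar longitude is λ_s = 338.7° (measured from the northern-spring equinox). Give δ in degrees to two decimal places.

sin δ = sin ε · sin λ_s = sin 23.44° × sin 338.7° = -0.144497.
δ = arcsin(-0.144497) = -8.31°.

δ = -8.31°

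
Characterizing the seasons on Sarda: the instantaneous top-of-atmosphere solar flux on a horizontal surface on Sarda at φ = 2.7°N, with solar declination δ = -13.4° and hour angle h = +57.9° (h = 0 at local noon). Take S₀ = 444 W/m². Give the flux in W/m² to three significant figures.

cos θ_z = sin φ sin δ + cos φ cos δ cos h = -0.010917 + 0.516358 = 0.505441.
Flux = S₀ · cos θ_z = 444 × 0.505441 = 224.4 W/m².

224 W/m²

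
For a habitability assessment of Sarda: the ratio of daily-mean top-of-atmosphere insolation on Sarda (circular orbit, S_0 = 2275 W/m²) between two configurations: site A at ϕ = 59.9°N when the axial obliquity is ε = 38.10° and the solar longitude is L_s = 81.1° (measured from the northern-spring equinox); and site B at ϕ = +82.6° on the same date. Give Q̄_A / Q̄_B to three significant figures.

— Configuration A (ϕ=+59.9°):
Solar declination: sin δ = sin ε · sin L_s = sin 38.10° × sin 81.1° = 0.60961, so δ = +37.561°.
cos h₀ = −tan(+59.9°) tan(+37.561°) = -1.3266 ≤ −1 ⇒ polar day, h₀ = π.
Bracket: h₀ sin ϕ sin δ + cos ϕ cos δ sin h₀ = 3.1416×0.86515×0.60961 + 0.50151×0.79270×0.00000 = 1.656893 + 0.000000 = 1.656893.
Q̄ = (S_0/π) × [bracket] = (2275/π) × 1.656893 = 1199.8 W/m².
— Configuration B (ϕ=+82.6°):
cos h₀ = −tan(+82.6°) tan(+37.561°) = -5.9211 ≤ −1 ⇒ polar day, h₀ = π.
Bracket: h₀ sin ϕ sin δ + cos ϕ cos δ sin h₀ = 3.1416×0.99167×0.60961 + 0.12880×0.79270×0.00000 = 1.899198 + 0.000000 = 1.899198.
Q̄ = (S_0/π) × [bracket] = (2275/π) × 1.899198 = 1375.3 W/m².
Ratio Q̄_A / Q̄_B = 1199.8 / 1375.3 = 0.8724.

Q̄_A / Q̄_B ≈ 0.872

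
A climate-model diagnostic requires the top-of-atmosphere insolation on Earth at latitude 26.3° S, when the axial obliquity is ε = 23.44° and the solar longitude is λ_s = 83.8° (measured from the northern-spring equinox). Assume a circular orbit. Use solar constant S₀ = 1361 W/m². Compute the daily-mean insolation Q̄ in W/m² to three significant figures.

Q̄ ≈ 246 W/m²

Solar declination: sin δ = sin ε · sin λ_s = sin 23.44° × sin 83.8° = 0.39546, so δ = +23.295°.
cos H₀ = −tan(-26.3°) tan(+23.295°) = 0.2128, H₀ = 1.3564 rad.
Bracket: H₀ sin φ sin δ + cos φ cos δ sin H₀ = 1.3564×-0.44307×0.39546 + 0.89649×0.91848×0.97710 = -0.237664 + 0.804552 = 0.566888.
Q̄ = (S₀/π) × [bracket] = (1361/π) × 0.566888 = 245.6 W/m².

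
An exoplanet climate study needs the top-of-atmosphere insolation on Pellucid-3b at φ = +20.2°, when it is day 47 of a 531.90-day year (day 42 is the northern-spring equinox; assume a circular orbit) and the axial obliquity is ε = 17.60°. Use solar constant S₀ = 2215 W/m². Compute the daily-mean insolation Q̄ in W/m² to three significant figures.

Solar longitude: λ_s = 360° × (47 − 42)/531.90 = 3.384°.
sin δ = sin 17.60° × sin 3.384° = 0.01785, so δ = +1.023°.
cos H₀ = −tan(+20.2°) tan(+1.023°) = -0.0066, H₀ = 1.5774 rad.
Bracket: H₀ sin φ sin δ + cos φ cos δ sin H₀ = 1.5774×0.34530×0.01785 + 0.93849×0.99984×0.99998 = 0.009722 + 0.938321 = 0.948043.
Q̄ = (S₀/π) × [bracket] = (2215/π) × 0.948043 = 668.4 W/m².

Q̄ ≈ 668 W/m²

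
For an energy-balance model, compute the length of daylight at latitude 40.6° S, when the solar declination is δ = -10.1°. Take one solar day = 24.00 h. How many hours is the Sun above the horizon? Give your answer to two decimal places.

13.17 h

cos H₀ = −tan φ · tan δ = −tan(-40.6°) × tan(-10.100°) = -0.1527, so H₀ = 1.7241 rad = 98.78°.
Daylight = 2H₀/(2π) × 24.00 h = (1.7241/π) × 24.00 = 13.17 h.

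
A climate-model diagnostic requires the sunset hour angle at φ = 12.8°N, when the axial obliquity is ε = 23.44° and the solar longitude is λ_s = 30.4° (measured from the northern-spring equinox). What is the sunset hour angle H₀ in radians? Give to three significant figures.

Solar declination: sin δ = sin ε · sin λ_s = sin 23.44° × sin 30.4° = 0.20129, so δ = +11.613°.
cos H₀ = −tan φ · tan δ = −tan(+12.8°) × tan(+11.613°) = -0.0467, so H₀ = 1.6175 rad = 92.68°.

H₀ = 1.62 rad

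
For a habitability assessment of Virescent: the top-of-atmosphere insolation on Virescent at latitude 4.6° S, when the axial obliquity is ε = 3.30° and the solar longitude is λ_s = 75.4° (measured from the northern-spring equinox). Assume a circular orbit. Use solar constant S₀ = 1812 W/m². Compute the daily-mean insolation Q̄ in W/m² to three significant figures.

Solar declination: sin δ = sin ε · sin λ_s = sin 3.30° × sin 75.4° = 0.05571, so δ = +3.193°.
cos H₀ = −tan(-4.6°) tan(+3.193°) = 0.0045, H₀ = 1.5663 rad.
Bracket: H₀ sin φ sin δ + cos φ cos δ sin H₀ = 1.5663×-0.08020×0.05571 + 0.99678×0.99845×0.99999 = -0.006998 + 0.995225 = 0.988227.
Q̄ = (S₀/π) × [bracket] = (1812/π) × 0.988227 = 570.0 W/m².

Q̄ ≈ 570 W/m²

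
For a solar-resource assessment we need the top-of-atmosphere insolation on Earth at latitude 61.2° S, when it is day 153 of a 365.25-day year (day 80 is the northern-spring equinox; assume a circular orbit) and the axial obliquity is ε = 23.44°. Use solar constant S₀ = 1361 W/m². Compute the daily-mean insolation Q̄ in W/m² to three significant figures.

Q̄ ≈ 24.0 W/m²

Solar longitude: λ_s = 360° × (153 − 80)/365.25 = 71.951°.
sin δ = sin 23.44° × sin 71.951° = 0.37821, so δ = +22.223°.
cos H₀ = −tan(-61.2°) tan(+22.223°) = 0.7432, H₀ = 0.7330 rad.
Bracket: H₀ sin φ sin δ + cos φ cos δ sin H₀ = 0.7330×-0.87631×0.37821 + 0.48175×0.92572×0.66910 = -0.242938 + 0.298396 = 0.055458.
Q̄ = (S₀/π) × [bracket] = (1361/π) × 0.055458 = 24.03 W/m².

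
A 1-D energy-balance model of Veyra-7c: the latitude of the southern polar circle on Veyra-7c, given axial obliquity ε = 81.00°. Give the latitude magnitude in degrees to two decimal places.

The polar circle is the lowest latitude that experiences at least one full rotation of continuous darkness at the northern-summer solstice; it lies at |φ| = 90° − ε = 90° − 81.00° = 9.00°.

9.00°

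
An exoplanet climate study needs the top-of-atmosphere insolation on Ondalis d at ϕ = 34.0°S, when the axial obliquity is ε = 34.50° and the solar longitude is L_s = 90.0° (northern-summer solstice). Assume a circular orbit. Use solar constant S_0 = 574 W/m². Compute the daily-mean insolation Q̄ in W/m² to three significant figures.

Solar declination: sin δ = sin ε · sin L_s = sin 34.50° × sin 90.0° = 0.56641, so δ = +34.500°.
cos h₀ = −tan(-34.0°) tan(+34.500°) = 0.4636, h₀ = 1.0888 rad.
Bracket: h₀ sin ϕ sin δ + cos ϕ cos δ sin h₀ = 1.0888×-0.55919×0.56641 + 0.82904×0.82413×0.88606 = -0.344857 + 0.605389 = 0.260532.
Q̄ = (S_0/π) × [bracket] = (574/π) × 0.260532 = 47.60 W/m².

Q̄ ≈ 47.6 W/m²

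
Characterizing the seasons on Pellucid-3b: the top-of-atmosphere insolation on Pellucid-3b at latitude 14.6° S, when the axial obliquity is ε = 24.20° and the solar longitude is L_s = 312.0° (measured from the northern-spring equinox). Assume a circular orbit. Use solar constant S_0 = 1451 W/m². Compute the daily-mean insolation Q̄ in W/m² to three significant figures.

Q̄ ≈ 483 W/m²

Solar declination: sin δ = sin ε · sin L_s = sin 24.20° × sin 312.0° = -0.30463, so δ = -17.736°.
cos h₀ = −tan(-14.6°) tan(-17.736°) = -0.0833, h₀ = 1.6542 rad.
Bracket: h₀ sin ϕ sin δ + cos ϕ cos δ sin h₀ = 1.6542×-0.25207×-0.30463 + 0.96771×0.95247×0.99652 = 0.127023 + 0.918507 = 1.045530.
Q̄ = (S_0/π) × [bracket] = (1451/π) × 1.045530 = 482.9 W/m².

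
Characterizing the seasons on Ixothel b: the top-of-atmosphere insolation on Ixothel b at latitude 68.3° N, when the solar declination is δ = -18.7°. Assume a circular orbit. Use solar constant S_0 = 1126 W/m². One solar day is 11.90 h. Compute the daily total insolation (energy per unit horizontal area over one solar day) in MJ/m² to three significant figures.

cos h₀ = −tan(+68.3°) tan(-18.700°) = 0.8506, h₀ = 0.5537 rad.
Bracket: h₀ sin ϕ sin δ + cos ϕ cos δ sin h₀ = 0.5537×0.92913×-0.32061 + 0.36975×0.94721×0.52587 = -0.164941 + 0.184176 = 0.019235.
Q̄ = (S_0/π) × [bracket] = (1126/π) × 0.019235 = 6.8941 W/m².
Daily total = Q̄ × 11.90 h × 3600 s/h = 6.8941 × 11.90 × 3600 / 10⁶ = 0.2953 MJ/m².

0.295 MJ/m²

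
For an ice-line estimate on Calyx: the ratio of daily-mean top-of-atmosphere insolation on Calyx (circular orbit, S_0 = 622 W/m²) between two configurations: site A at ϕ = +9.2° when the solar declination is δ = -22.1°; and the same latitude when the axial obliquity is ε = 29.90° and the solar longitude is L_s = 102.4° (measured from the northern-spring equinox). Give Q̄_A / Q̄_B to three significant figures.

— Configuration A (ϕ=+9.2°):
cos h₀ = −tan(+9.2°) tan(-22.100°) = 0.0658, h₀ = 1.5050 rad.
Bracket: h₀ sin ϕ sin δ + cos ϕ cos δ sin h₀ = 1.5050×0.15988×-0.37622 + 0.98714×0.92653×0.99784 = -0.090526 + 0.912639 = 0.822113.
Q̄ = (S_0/π) × [bracket] = (622/π) × 0.822113 = 162.77 W/m².
— Configuration B (ϕ=+9.2°):
Solar declination: sin δ = sin ε · sin L_s = sin 29.90° × sin 102.4° = 0.48686, so δ = +29.134°.
cos h₀ = −tan(+9.2°) tan(+29.134°) = -0.0903, h₀ = 1.6612 rad.
Bracket: h₀ sin ϕ sin δ + cos ϕ cos δ sin h₀ = 1.6612×0.15988×0.48686 + 0.98714×0.87348×0.99592 = 0.129306 + 0.858729 = 0.988035.
Q̄ = (S_0/π) × [bracket] = (622/π) × 0.988035 = 195.62 W/m².
Ratio Q̄_A / Q̄_B = 162.77 / 195.62 = 0.8321.

Q̄_A / Q̄_B ≈ 0.832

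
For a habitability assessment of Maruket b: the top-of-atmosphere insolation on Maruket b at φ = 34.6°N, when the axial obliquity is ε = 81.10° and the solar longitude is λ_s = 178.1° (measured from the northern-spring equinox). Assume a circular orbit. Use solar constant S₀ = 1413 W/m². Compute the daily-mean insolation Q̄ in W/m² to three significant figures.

Q̄ ≈ 383 W/m²

Solar declination: sin δ = sin ε · sin λ_s = sin 81.10° × sin 178.1° = 0.03276, so δ = +1.877°.
cos H₀ = −tan(+34.6°) tan(+1.877°) = -0.0226, H₀ = 1.5934 rad.
Bracket: H₀ sin φ sin δ + cos φ cos δ sin H₀ = 1.5934×0.56784×0.03276 + 0.82314×0.99946×0.99974 = 0.029641 + 0.822482 = 0.852123.
Q̄ = (S₀/π) × [bracket] = (1413/π) × 0.852123 = 383.3 W/m².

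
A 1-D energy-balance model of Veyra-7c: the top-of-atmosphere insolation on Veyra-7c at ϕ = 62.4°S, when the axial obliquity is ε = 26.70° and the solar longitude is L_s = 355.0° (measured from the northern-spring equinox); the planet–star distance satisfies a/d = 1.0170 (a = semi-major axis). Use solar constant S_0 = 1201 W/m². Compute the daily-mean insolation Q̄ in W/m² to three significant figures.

Solar declination: sin δ = sin ε · sin L_s = sin 26.70° × sin 355.0° = -0.03916, so δ = -2.244°.
cos h₀ = −tan(-62.4°) tan(-2.244°) = -0.0750, h₀ = 1.6458 rad.
Bracket: h₀ sin ϕ sin δ + cos ϕ cos δ sin h₀ = 1.6458×-0.88620×-0.03916 + 0.46330×0.99923×0.99719 = 0.057115 + 0.461642 = 0.518757.
Inverse-square distance factor (a/d)² = 1.0170² = 1.034289.
Q̄ = (S_0/π) × 1.034289 × [bracket] = (1201/π) × 1.034289 × 0.518757 = 205.1 W/m².

Q̄ ≈ 205 W/m²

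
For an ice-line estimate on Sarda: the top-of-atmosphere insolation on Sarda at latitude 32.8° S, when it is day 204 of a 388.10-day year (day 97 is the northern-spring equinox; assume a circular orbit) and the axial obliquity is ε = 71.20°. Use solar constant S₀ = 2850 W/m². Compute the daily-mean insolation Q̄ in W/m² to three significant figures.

Q̄ ≈ 0.00 W/m²

Solar longitude: λ_s = 360° × (204 − 97)/388.10 = 99.253°.
sin δ = sin 71.20° × sin 99.253° = 0.93433, so δ = +69.120°.
cos H₀ = −tan(-32.8°) tan(+69.120°) = 1.6895 ≥ 1 ⇒ polar night, H₀ = 0 and Q̄ = 0.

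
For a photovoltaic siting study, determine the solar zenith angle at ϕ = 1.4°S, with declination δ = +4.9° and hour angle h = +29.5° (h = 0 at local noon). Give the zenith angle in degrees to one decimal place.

cos θ_z = sin ϕ sin δ + cos ϕ cos δ cos h = -0.002087 + 0.866916 = 0.864829.
θ_z = arccos(0.864829) = 30.1°.

θ_z = 30.1°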